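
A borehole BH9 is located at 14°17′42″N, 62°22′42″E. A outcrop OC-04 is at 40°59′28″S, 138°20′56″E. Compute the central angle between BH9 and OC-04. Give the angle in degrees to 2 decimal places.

BH9: φ = +14.29500°, λ = +62.37833°
OC-04: φ = -40.99111°, λ = +138.34889°
Δφ = -55.2861°,  Δλ = 75.9706°
a = sin²(Δφ/2) + cos φ₁ cos φ₂ sin²(Δλ/2) = 0.492323
c = 2·arcsin(√a) = 1.555441 rad = 89.1202°

89.12°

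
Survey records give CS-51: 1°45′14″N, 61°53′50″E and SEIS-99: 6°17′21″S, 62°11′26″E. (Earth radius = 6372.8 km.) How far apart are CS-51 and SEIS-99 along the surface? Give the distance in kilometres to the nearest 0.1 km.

CS-51: φ = +1.75389°, λ = +61.89722°
SEIS-99: φ = -6.28917°, λ = +62.19056°
Δφ = -8.0431°,  Δλ = 0.2933°
a = sin²(Δφ/2) + cos φ₁ cos φ₂ sin²(Δλ/2) = 0.004925
c = 2·arcsin(√a) = 0.140471 rad = 8.0484°
d = R·c = 6372.8 × 0.140471 = 895.2 km

895.2 km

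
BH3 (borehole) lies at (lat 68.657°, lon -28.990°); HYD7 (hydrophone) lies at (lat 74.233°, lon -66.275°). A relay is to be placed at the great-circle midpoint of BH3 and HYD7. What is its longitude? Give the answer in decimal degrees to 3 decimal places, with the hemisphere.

Bx = cos φ₂ cos Δλ = 0.216194,  By = cos φ₂ sin Δλ = -0.164606
φₘ = atan2(sin φ₁ + sin φ₂, √((cos φ₁ + Bx)² + By²)) = 72.33686°
λₘ = λ₁ + atan2(By, cos φ₁ + Bx) = -44.83040°

44.830°W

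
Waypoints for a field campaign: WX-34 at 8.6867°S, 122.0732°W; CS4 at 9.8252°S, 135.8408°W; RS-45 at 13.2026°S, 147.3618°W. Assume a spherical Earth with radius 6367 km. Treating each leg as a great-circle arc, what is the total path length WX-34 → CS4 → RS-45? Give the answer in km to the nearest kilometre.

2824 km

WX-34→CS4: c = 0.237973 rad, d = 1515.18 km
CS4→RS-45: c = 0.205618 rad, d = 1309.17 km
Total = 1515.18 + 1309.17 = 2824.35 km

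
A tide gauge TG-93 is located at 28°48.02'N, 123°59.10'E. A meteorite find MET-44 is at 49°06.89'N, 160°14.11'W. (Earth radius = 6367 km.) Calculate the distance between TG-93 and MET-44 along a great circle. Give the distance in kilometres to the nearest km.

6630 km

TG-93: φ = +28.80033°, λ = +123.98500°
MET-44: φ = +49.11483°, λ = -160.23517°
Δφ = 20.3145°,  Δλ = 75.7798°
a = sin²(Δφ/2) + cos φ₁ cos φ₂ sin²(Δλ/2) = 0.247440
c = 2·arcsin(√a) = 1.041275 rad = 59.6607°
d = R·c = 6367 × 1.041275 = 6629.8 km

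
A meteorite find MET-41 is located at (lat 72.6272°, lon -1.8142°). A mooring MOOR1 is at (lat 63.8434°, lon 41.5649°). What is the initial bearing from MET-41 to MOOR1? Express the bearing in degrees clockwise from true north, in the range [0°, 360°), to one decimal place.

97.1°

Δλ = 43.3791°
y = sin Δλ · cos φ₂ = 0.302769
x = cos φ₁ sin φ₂ − sin φ₁ cos φ₂ cos Δλ = -0.037777
θ = atan2(y, x) = 97.1122° → 97.1122° (mod 360°)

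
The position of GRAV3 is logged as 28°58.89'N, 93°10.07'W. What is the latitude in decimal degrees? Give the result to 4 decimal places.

28.9815°N

28° + 58.89′/60 = 28 + 0.98150 = 28.9815°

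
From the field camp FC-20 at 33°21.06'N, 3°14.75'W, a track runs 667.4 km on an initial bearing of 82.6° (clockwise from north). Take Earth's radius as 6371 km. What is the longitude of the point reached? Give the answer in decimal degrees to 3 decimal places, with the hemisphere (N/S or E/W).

FC-20: φ = +33.35100°, λ = -3.24583°
δ = d/R = 667.4/6371 = 0.104756 rad
φ₂ = arcsin(sin φ₁ cos δ + cos φ₁ sin δ cos θ)
   = arcsin(0.54977·0.99452 + 0.83532·0.10456·0.12880) = 33.91776°
λ₂ = λ₁ + atan2(sin θ sin δ cos φ₁, cos δ − sin φ₁ sin φ₂) = 3.93239°

3.932°E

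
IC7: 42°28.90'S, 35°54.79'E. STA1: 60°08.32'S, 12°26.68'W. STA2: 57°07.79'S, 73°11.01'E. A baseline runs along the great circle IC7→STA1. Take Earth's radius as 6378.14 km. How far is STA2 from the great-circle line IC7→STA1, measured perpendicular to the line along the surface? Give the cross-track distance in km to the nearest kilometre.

3074 km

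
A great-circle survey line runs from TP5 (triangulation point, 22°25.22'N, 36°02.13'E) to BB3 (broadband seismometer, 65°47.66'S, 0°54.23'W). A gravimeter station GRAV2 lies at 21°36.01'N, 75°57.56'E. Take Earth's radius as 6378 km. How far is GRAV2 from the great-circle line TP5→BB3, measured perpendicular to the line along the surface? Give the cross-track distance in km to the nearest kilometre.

3802 km

TP5: φ = +22.42033°, λ = +36.03550°
BB3: φ = -65.79433°, λ = -0.90383°
GRAV2: φ = +21.60017°, λ = +75.95933°
δ₁₃ = central angle TP5→GRAV2 = 0.644254 rad  (haversine)
θ₁₃ = bearing TP5→GRAV2 = 83.466°,  θ₁₂ = bearing TP5→BB3 = 194.280°
dₓₜ = R·arcsin(sin δ₁₃ · sin(θ₁₃ − θ₁₂)) = 6378·arcsin(0.60060·sin(-110.814°)) = -3801.828 km
|dₓₜ| = 3801.828 km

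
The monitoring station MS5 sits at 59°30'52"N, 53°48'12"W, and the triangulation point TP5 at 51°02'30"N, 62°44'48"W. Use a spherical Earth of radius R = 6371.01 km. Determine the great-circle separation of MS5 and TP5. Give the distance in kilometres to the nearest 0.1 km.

MS5: φ = +59.51444°, λ = -53.80333°
TP5: φ = +51.04167°, λ = -62.74667°
Δφ = -8.4728°,  Δλ = -8.9433°
a = sin²(Δφ/2) + cos φ₁ cos φ₂ sin²(Δλ/2) = 0.007396
c = 2·arcsin(√a) = 0.172213 rad = 9.8671°
d = R·c = 6371.01 × 0.172213 = 1097.2 km

1097.2 km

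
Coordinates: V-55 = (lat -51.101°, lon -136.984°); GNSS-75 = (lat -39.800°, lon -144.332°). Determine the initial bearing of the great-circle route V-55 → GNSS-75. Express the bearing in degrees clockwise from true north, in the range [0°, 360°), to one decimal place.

Δλ = -7.3480°
y = sin Δλ · cos φ₂ = -0.098260
x = cos φ₁ sin φ₂ − sin φ₁ cos φ₂ cos Δλ = 0.191053
θ = atan2(y, x) = -27.2171° → 332.7829° (mod 360°)

332.8°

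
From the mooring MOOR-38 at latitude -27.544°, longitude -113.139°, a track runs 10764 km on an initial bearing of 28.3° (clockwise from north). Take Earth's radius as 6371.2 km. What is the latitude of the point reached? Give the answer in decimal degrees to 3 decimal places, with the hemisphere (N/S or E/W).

δ = d/R = 10764/6371.2 = 1.689478 rad
φ₂ = arcsin(sin φ₁ cos δ + cos φ₁ sin δ cos θ)
   = arcsin(-0.46243·-0.11840 + 0.88666·0.99297·0.88048) = 56.09277°
λ₂ = λ₁ + atan2(sin θ sin δ cos φ₁, cos δ − sin φ₁ sin φ₂) = -55.58782°

56.093°N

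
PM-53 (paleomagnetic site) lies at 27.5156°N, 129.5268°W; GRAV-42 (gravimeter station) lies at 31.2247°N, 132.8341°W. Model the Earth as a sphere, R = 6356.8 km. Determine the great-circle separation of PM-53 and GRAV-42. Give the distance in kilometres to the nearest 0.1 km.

Δφ = 3.7091°,  Δλ = -3.3073°
a = sin²(Δφ/2) + cos φ₁ cos φ₂ sin²(Δλ/2) = 0.001679
c = 2·arcsin(√a) = 0.081972 rad = 4.6966°
d = R·c = 6356.8 × 0.081972 = 521.1 km

521.1 km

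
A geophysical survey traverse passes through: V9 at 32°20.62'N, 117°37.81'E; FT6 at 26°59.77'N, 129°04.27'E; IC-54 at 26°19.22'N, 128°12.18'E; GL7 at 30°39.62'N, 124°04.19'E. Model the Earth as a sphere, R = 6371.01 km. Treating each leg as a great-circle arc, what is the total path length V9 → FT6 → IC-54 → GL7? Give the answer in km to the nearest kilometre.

1998 km

V9: φ = +32.34367°, λ = +117.63017°
FT6: φ = +26.99617°, λ = +129.07117°
IC-54: φ = +26.32033°, λ = +128.20300°
GL7: φ = +30.66033°, λ = +124.06983°
V9→FT6: c = 0.196841 rad, d = 1254.07 km
FT6→IC-54: c = 0.017958 rad, d = 114.41 km
IC-54→GL7: c = 0.098759 rad, d = 629.20 km
Total = 1254.07 + 114.41 + 629.20 = 1997.68 km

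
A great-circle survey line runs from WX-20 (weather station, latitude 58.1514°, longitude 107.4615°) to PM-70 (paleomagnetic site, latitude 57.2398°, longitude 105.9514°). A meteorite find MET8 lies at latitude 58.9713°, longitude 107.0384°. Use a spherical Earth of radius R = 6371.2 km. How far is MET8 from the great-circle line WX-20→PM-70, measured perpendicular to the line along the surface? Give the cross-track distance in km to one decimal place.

δ₁₃ = central angle WX-20→MET8 = 0.014819 rad  (haversine)
θ₁₃ = bearing WX-20→MET8 = 345.116°,  θ₁₂ = bearing WX-20→PM-70 = 222.158°
dₓₜ = R·arcsin(sin δ₁₃ · sin(θ₁₃ − θ₁₂)) = 6371.2·arcsin(0.01482·sin(122.958°)) = 79.221 km
|dₓₜ| = 79.221 km

79.2 km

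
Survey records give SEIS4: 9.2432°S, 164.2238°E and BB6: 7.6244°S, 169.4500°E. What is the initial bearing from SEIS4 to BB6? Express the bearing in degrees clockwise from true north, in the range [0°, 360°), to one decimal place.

73.0°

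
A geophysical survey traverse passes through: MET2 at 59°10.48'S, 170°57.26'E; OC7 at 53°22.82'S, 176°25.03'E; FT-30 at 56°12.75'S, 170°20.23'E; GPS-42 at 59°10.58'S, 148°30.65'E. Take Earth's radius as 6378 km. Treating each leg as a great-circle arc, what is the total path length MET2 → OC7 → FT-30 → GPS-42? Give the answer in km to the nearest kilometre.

2562 km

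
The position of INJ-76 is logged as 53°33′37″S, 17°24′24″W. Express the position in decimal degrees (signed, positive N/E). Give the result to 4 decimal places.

-53.5603°, -17.4067°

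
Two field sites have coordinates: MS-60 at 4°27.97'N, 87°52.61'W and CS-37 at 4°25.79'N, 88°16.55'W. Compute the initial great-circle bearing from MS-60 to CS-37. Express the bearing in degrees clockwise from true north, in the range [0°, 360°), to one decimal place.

264.8°

MS-60: φ = +4.46617°, λ = -87.87683°
CS-37: φ = +4.42983°, λ = -88.27583°
Δλ = -0.3990°
y = sin Δλ · cos φ₂ = -0.006943
x = cos φ₁ sin φ₂ − sin φ₁ cos φ₂ cos Δλ = -0.000632
θ = atan2(y, x) = -95.2032° → 264.7968° (mod 360°)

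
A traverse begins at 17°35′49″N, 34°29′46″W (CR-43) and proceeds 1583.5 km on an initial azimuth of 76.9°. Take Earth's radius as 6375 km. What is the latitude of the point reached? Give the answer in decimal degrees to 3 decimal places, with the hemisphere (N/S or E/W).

20.252°N

CR-43: φ = +17.59694°, λ = -34.49611°
δ = d/R = 1583.5/6375 = 0.248392 rad
φ₂ = arcsin(sin φ₁ cos δ + cos φ₁ sin δ cos θ)
   = arcsin(0.30232·0.96931 + 0.95321·0.24585·0.22665) = 20.25228°
λ₂ = λ₁ + atan2(sin θ sin δ cos φ₁, cos δ − sin φ₁ sin φ₂) = -19.70910°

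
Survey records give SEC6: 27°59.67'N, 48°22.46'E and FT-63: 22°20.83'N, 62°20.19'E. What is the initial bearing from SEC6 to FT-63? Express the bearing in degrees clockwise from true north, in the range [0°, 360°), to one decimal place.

111.0°

SEC6: φ = +27.99450°, λ = +48.37433°
FT-63: φ = +22.34717°, λ = +62.33650°
Δλ = 13.9622°
y = sin Δλ · cos φ₂ = 0.223160
x = cos φ₁ sin φ₂ − sin φ₁ cos φ₂ cos Δλ = -0.085579
θ = atan2(y, x) = 110.9811° → 110.9811° (mod 360°)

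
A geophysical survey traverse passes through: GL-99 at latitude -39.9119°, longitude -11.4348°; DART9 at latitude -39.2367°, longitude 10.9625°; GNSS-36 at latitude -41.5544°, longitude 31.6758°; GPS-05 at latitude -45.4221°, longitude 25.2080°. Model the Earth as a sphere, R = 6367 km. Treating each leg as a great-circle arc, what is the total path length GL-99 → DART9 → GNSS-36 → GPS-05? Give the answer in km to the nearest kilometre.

GL-99→DART9: c = 0.300751 rad, d = 1914.88 km
DART9→GNSS-36: c = 0.277595 rad, d = 1767.45 km
GNSS-36→GPS-05: c = 0.106073 rad, d = 675.37 km
Total = 1914.88 + 1767.45 + 675.37 = 4357.70 km

4358 km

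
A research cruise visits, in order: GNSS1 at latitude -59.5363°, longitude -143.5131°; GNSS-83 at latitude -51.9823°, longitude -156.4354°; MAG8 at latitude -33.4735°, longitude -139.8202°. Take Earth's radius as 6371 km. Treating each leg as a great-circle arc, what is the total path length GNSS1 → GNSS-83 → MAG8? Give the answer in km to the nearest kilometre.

3614 km

GNSS1→GNSS-83: c = 0.182389 rad, d = 1162.00 km
GNSS-83→MAG8: c = 0.384932 rad, d = 2452.40 km
Total = 1162.00 + 2452.40 = 3614.40 km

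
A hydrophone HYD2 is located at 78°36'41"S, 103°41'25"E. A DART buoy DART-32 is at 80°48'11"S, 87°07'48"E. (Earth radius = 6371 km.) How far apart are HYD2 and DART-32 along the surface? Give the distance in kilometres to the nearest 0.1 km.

HYD2: φ = -78.61139°, λ = +103.69028°
DART-32: φ = -80.80306°, λ = +87.13000°
Δφ = -2.1917°,  Δλ = -16.5603°
a = sin²(Δφ/2) + cos φ₁ cos φ₂ sin²(Δλ/2) = 0.001020
c = 2·arcsin(√a) = 0.063895 rad = 3.6609°
d = R·c = 6371 × 0.063895 = 407.1 km

407.1 km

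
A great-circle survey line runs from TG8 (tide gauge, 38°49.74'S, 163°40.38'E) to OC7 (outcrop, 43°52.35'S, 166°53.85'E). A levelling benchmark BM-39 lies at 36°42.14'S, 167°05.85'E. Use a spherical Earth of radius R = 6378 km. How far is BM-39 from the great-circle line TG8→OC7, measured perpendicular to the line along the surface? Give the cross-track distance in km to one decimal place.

TG8: φ = -38.82900°, λ = +163.67300°
OC7: φ = -43.87250°, λ = +166.89750°
BM-39: φ = -36.70233°, λ = +167.09750°
δ₁₃ = central angle TG8→BM-39 = 0.060076 rad  (haversine)
θ₁₃ = bearing TG8→BM-39 = 52.907°,  θ₁₂ = bearing TG8→OC7 = 155.415°
dₓₜ = R·arcsin(sin δ₁₃ · sin(θ₁₃ − θ₁₂)) = 6378·arcsin(0.06004·sin(-102.509°)) = -374.061 km
|dₓₜ| = 374.061 km

374.1 km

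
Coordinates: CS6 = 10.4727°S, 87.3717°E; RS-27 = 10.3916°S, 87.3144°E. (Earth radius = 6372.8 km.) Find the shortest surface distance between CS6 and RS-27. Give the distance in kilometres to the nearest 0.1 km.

11.0 km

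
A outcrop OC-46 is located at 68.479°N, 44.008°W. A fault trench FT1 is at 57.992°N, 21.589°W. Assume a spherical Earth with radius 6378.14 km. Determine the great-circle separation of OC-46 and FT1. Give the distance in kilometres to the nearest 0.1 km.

Δφ = -10.4870°,  Δλ = 22.4190°
a = sin²(Δφ/2) + cos φ₁ cos φ₂ sin²(Δλ/2) = 0.015700
c = 2·arcsin(√a) = 0.251258 rad = 14.3960°
d = R·c = 6378.14 × 0.251258 = 1602.6 km

1602.6 km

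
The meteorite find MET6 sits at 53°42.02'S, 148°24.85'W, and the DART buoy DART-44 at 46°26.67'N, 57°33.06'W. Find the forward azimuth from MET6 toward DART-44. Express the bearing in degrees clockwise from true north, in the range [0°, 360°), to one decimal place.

MET6: φ = -53.70033°, λ = -148.41417°
DART-44: φ = +46.44450°, λ = -57.55100°
Δλ = 90.8632°
y = sin Δλ · cos φ₂ = 0.688979
x = cos φ₁ sin φ₂ − sin φ₁ cos φ₂ cos Δλ = 0.420667
θ = atan2(y, x) = 58.5932° → 58.5932° (mod 360°)

58.6°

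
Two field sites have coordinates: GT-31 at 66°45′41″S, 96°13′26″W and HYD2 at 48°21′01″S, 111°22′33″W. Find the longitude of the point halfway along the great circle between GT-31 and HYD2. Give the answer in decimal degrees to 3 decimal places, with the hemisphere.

GT-31: φ = -66.76139°, λ = -96.22389°
HYD2: φ = -48.35028°, λ = -111.37583°
Bx = cos φ₂ cos Δλ = 0.641472,  By = cos φ₂ sin Δλ = -0.173706
φₘ = atan2(sin φ₁ + sin φ₂, √((cos φ₁ + Bx)² + By²)) = -57.76799°
λₘ = λ₁ + atan2(By, cos φ₁ + Bx) = -105.74185°

105.742°W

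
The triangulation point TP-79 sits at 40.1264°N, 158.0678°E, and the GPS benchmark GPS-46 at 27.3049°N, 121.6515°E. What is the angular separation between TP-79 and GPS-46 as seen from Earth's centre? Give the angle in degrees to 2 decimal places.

Δφ = -12.8215°,  Δλ = -36.4163°
a = sin²(Δφ/2) + cos φ₁ cos φ₂ sin²(Δλ/2) = 0.078805
c = 2·arcsin(√a) = 0.569092 rad = 32.6066°

32.61°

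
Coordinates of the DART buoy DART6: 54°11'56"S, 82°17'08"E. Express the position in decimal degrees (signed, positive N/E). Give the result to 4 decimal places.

lat: 54.1989° S → -54.1989°
lon: 82.2856° E → +82.2856°

-54.1989°, +82.2856°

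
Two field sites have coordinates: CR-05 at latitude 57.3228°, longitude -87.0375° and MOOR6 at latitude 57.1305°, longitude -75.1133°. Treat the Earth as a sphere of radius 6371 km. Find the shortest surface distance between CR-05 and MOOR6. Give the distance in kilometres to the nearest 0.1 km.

717.1 km

Δφ = -0.1923°,  Δλ = 11.9242°
a = sin²(Δφ/2) + cos φ₁ cos φ₂ sin²(Δλ/2) = 0.003164
c = 2·arcsin(√a) = 0.112563 rad = 6.4494°
d = R·c = 6371 × 0.112563 = 717.1 km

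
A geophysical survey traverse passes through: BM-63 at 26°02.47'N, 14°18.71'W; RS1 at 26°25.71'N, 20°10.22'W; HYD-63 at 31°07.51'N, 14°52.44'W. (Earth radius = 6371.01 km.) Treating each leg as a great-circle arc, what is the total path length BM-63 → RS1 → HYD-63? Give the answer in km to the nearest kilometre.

BM-63: φ = +26.04117°, λ = -14.31183°
RS1: φ = +26.42850°, λ = -20.17033°
HYD-63: φ = +31.12517°, λ = -14.87400°
BM-63→RS1: c = 0.091958 rad, d = 585.87 km
RS1→HYD-63: c = 0.115222 rad, d = 734.08 km
Total = 585.87 + 734.08 = 1319.94 km

1320 km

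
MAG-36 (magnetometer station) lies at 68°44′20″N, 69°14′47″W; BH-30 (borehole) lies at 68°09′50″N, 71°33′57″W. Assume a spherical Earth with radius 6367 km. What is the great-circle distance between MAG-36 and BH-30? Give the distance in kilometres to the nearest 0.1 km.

114.2 km

MAG-36: φ = +68.73889°, λ = -69.24639°
BH-30: φ = +68.16389°, λ = -71.56583°
Δφ = -0.5750°,  Δλ = -2.3194°
a = sin²(Δφ/2) + cos φ₁ cos φ₂ sin²(Δλ/2) = 0.000080
c = 2·arcsin(√a) = 0.017937 rad = 1.0277°
d = R·c = 6367 × 0.017937 = 114.2 km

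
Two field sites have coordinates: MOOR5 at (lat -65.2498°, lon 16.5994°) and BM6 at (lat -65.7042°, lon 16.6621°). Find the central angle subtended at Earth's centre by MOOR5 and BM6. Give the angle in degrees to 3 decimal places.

0.455°

Δφ = -0.4544°,  Δλ = 0.0627°
a = sin²(Δφ/2) + cos φ₁ cos φ₂ sin²(Δλ/2) = 0.000016
c = 2·arcsin(√a) = 0.007944 rad = 0.4551°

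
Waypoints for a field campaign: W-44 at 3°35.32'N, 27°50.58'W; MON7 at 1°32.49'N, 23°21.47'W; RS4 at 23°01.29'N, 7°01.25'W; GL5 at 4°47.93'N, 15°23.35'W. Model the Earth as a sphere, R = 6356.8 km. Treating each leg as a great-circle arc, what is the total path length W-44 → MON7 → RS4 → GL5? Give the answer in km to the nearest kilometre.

5720 km

W-44: φ = +3.58867°, λ = -27.84300°
MON7: φ = +1.54150°, λ = -23.35783°
RS4: φ = +23.02150°, λ = -7.02083°
GL5: φ = +4.79883°, λ = -15.38917°
W-44→MON7: c = 0.085974 rad, d = 546.52 km
MON7→RS4: c = 0.465943 rad, d = 2961.91 km
RS4→GL5: c = 0.347921 rad, d = 2211.66 km
Total = 546.52 + 2961.91 + 2211.66 = 5720.09 km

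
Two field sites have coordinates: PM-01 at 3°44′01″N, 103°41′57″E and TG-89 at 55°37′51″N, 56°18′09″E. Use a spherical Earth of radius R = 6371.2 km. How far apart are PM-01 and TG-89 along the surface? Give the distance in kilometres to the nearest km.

PM-01: φ = +3.73361°, λ = +103.69917°
TG-89: φ = +55.63083°, λ = +56.30250°
Δφ = 51.8972°,  Δλ = -47.3967°
a = sin²(Δφ/2) + cos φ₁ cos φ₂ sin²(Δλ/2) = 0.282463
c = 2·arcsin(√a) = 1.120675 rad = 64.2100°
d = R·c = 6371.2 × 1.120675 = 7140.0 km

7140 km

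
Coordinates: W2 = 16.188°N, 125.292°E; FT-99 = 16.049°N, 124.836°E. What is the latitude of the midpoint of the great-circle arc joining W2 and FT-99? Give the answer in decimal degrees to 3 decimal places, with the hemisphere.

Bx = cos φ₂ cos Δλ = 0.960995,  By = cos φ₂ sin Δλ = -0.007648
φₘ = atan2(sin φ₁ + sin φ₂, √((cos φ₁ + Bx)² + By²)) = 16.11862°
λₘ = λ₁ + atan2(By, cos φ₁ + Bx) = 125.06392°

16.119°N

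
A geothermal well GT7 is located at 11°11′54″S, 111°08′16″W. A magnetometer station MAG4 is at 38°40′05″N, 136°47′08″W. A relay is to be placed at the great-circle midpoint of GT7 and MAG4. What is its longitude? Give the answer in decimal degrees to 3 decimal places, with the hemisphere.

GT7: φ = -11.19833°, λ = -111.13778°
MAG4: φ = +38.66806°, λ = -136.78556°
Bx = cos φ₂ cos Δλ = 0.703850,  By = cos φ₂ sin Δλ = -0.337950
φₘ = atan2(sin φ₁ + sin φ₂, √((cos φ₁ + Bx)² + By²)) = 14.06790°
λₘ = λ₁ + atan2(By, cos φ₁ + Bx) = -122.48002°

122.480°W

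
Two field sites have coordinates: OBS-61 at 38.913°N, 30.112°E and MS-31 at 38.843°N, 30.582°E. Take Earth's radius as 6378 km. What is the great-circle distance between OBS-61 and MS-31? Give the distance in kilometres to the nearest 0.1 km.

41.5 km

Δφ = -0.0700°,  Δλ = 0.4700°
a = sin²(Δφ/2) + cos φ₁ cos φ₂ sin²(Δλ/2) = 0.000011
c = 2·arcsin(√a) = 0.006502 rad = 0.3725°
d = R·c = 6378 × 0.006502 = 41.5 km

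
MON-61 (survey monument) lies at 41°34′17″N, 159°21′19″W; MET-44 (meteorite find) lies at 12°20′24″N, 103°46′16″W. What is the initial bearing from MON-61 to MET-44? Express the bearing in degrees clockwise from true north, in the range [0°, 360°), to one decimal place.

104.4°

MON-61: φ = +41.57139°, λ = -159.35528°
MET-44: φ = +12.34000°, λ = -103.77111°
Δλ = 55.5842°
y = sin Δλ · cos φ₂ = 0.805898
x = cos φ₁ sin φ₂ − sin φ₁ cos φ₂ cos Δλ = -0.206487
θ = atan2(y, x) = 104.3712° → 104.3712° (mod 360°)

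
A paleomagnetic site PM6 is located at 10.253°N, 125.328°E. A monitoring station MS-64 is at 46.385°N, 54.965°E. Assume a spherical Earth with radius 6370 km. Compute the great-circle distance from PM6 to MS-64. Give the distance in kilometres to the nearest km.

7681 km

Δφ = 36.1320°,  Δλ = -70.3630°
a = sin²(Δφ/2) + cos φ₁ cos φ₂ sin²(Δλ/2) = 0.321509
c = 2·arcsin(√a) = 1.205761 rad = 69.0850°
d = R·c = 6370 × 1.205761 = 7680.7 km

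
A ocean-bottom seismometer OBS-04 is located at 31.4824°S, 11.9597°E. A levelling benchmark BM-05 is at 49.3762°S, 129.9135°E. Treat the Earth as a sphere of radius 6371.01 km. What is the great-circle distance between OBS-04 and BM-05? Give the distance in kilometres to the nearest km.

Δφ = -17.8938°,  Δλ = 117.9538°
a = sin²(Δφ/2) + cos φ₁ cos φ₂ sin²(Δλ/2) = 0.431950
c = 2·arcsin(√a) = 1.434273 rad = 82.1778°
d = R·c = 6371.01 × 1.434273 = 9137.8 km

9138 km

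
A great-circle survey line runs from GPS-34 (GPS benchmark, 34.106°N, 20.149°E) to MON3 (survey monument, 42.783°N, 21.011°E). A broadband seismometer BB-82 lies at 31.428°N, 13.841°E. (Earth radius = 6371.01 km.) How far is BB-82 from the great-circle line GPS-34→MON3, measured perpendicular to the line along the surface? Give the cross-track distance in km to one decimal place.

δ₁₃ = central angle GPS-34→BB-82 = 0.103678 rad  (haversine)
θ₁₃ = bearing GPS-34→BB-82 = 244.946°,  θ₁₂ = bearing GPS-34→MON3 = 4.185°
dₓₜ = R·arcsin(sin δ₁₃ · sin(θ₁₃ − θ₁₂)) = 6371.01·arcsin(0.10349·sin(240.761°)) = -576.128 km
|dₓₜ| = 576.128 km

576.1 km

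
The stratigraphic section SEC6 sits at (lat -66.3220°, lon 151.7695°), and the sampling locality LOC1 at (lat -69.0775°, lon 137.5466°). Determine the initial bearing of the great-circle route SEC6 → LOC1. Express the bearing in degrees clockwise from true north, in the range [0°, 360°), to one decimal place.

Δλ = -14.2229°
y = sin Δλ · cos φ₂ = -0.087739
x = cos φ₁ sin φ₂ − sin φ₁ cos φ₂ cos Δλ = -0.058099
θ = atan2(y, x) = -123.5117° → 236.4883° (mod 360°)

236.5°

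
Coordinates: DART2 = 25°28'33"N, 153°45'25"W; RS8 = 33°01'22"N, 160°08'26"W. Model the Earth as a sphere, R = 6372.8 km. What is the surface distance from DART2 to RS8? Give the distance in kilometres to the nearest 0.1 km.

1042.7 km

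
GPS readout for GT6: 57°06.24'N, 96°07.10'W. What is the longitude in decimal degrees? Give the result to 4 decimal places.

96.1183°W

96° + 7.10′/60 = 96 + 0.11833 = 96.1183°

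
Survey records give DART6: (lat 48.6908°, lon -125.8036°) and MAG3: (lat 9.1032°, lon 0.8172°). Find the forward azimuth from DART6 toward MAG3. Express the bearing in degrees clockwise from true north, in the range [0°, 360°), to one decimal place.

Δλ = 126.6208°
y = sin Δλ · cos φ₂ = 0.792492
x = cos φ₁ sin φ₂ − sin φ₁ cos φ₂ cos Δλ = 0.546875
θ = atan2(y, x) = 55.3916° → 55.3916° (mod 360°)

55.4°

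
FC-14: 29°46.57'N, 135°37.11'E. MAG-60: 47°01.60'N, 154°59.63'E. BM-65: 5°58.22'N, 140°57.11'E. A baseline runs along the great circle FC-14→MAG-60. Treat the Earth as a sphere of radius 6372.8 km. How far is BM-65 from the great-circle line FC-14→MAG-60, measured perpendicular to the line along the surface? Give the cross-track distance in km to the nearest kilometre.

2002 km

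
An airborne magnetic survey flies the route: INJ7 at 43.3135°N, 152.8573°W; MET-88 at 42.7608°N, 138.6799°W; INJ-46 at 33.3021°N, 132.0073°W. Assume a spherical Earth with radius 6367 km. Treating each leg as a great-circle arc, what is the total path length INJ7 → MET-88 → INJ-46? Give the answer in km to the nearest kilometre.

INJ7→MET-88: c = 0.180898 rad, d = 1151.78 km
MET-88→INJ-46: c = 0.188706 rad, d = 1201.49 km
Total = 1151.78 + 1201.49 = 2353.27 km

2353 km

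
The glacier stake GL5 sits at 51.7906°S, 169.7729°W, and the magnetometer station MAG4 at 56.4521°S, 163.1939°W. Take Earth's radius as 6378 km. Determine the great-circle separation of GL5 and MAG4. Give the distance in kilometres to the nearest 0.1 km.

Δφ = -4.6615°,  Δλ = 6.5790°
a = sin²(Δφ/2) + cos φ₁ cos φ₂ sin²(Δλ/2) = 0.002779
c = 2·arcsin(√a) = 0.105489 rad = 6.0440°
d = R·c = 6378 × 0.105489 = 672.8 km

672.8 km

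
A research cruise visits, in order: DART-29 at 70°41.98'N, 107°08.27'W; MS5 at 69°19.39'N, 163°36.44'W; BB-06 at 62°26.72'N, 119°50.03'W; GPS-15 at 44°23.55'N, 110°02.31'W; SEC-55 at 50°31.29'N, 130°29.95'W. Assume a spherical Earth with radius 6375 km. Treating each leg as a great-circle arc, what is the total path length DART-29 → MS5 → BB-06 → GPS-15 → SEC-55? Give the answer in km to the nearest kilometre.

DART-29: φ = +70.69967°, λ = -107.13783°
MS5: φ = +69.32317°, λ = -163.60733°
BB-06: φ = +62.44533°, λ = -119.83383°
GPS-15: φ = +44.39250°, λ = -110.03850°
SEC-55: φ = +50.52150°, λ = -130.49917°
DART-29→MS5: c = 0.325560 rad, d = 2075.44 km
MS5→BB-06: c = 0.325759 rad, d = 2076.71 km
BB-06→GPS-15: c = 0.330278 rad, d = 2105.52 km
GPS-15→SEC-55: c = 0.262968 rad, d = 1676.42 km
Total = 2075.44 + 2076.71 + 2105.52 + 1676.42 = 7934.10 km

7934 km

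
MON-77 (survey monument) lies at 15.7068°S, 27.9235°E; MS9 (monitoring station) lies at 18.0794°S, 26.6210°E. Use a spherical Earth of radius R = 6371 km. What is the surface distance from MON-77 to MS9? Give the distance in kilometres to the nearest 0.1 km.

298.0 km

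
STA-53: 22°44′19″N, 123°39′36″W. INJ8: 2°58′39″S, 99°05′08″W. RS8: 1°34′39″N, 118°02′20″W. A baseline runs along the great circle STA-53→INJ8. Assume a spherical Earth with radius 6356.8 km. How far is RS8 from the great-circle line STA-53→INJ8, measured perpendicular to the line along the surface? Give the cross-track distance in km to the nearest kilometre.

STA-53: φ = +22.73861°, λ = -123.66000°
INJ8: φ = -2.97750°, λ = -99.08556°
RS8: φ = +1.57750°, λ = -118.03889°
δ₁₃ = central angle STA-53→RS8 = 0.381423 rad  (haversine)
θ₁₃ = bearing STA-53→RS8 = 164.750°,  θ₁₂ = bearing STA-53→INJ8 = 133.849°
dₓₜ = R·arcsin(sin δ₁₃ · sin(θ₁₃ − θ₁₂)) = 6356.8·arcsin(0.37224·sin(30.901°)) = 1222.743 km
|dₓₜ| = 1222.743 km

1223 km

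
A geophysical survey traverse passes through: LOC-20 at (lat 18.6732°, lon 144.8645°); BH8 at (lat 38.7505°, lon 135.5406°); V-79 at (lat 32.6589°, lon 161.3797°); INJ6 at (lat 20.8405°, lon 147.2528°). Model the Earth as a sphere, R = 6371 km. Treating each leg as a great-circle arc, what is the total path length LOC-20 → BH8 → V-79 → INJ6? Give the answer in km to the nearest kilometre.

6746 km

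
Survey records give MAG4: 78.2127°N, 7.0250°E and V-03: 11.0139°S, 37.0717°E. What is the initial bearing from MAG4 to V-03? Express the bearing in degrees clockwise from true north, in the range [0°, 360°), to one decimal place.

Δλ = 30.0467°
y = sin Δλ · cos φ₂ = 0.491483
x = cos φ₁ sin φ₂ − sin φ₁ cos φ₂ cos Δλ = -0.870783
θ = atan2(y, x) = 150.5590° → 150.5590° (mod 360°)

150.6°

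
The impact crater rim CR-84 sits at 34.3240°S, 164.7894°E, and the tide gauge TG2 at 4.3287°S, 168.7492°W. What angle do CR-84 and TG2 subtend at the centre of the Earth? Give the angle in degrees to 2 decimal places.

38.76°

Δφ = 29.9953°,  Δλ = 26.4614°
a = sin²(Δφ/2) + cos φ₁ cos φ₂ sin²(Δλ/2) = 0.110104
c = 2·arcsin(√a) = 0.676464 rad = 38.7585°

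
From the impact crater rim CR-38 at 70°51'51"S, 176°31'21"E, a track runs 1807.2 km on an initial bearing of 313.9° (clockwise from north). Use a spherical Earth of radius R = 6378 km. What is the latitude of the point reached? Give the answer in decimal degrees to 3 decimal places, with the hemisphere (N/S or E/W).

57.514°S

CR-38: φ = -70.86417°, λ = +176.52250°
δ = d/R = 1807.2/6378 = 0.283349 rad
φ₂ = arcsin(sin φ₁ cos δ + cos φ₁ sin δ cos θ)
   = arcsin(-0.94474·0.96012 + 0.32781·0.27957·0.69340) = -57.51416°
λ₂ = λ₁ + atan2(sin θ sin δ cos φ₁, cos δ − sin φ₁ sin φ₂) = 154.49390°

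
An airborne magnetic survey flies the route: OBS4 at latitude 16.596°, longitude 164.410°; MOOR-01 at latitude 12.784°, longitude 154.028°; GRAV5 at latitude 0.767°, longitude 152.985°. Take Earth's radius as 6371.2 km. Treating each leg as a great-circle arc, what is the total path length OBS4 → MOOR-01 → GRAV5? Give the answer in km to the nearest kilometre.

2535 km

OBS4→MOOR-01: c = 0.187428 rad, d = 1194.14 km
MOOR-01→GRAV5: c = 0.210511 rad, d = 1341.21 km
Total = 1194.14 + 1341.21 = 2535.35 km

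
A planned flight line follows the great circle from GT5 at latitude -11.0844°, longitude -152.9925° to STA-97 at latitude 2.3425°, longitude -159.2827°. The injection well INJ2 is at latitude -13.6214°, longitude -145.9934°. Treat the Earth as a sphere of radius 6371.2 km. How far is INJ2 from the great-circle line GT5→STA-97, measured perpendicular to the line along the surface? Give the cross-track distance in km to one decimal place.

δ₁₃ = central angle GT5→INJ2 = 0.127266 rad  (haversine)
θ₁₃ = bearing GT5→INJ2 = 111.083°,  θ₁₂ = bearing GT5→STA-97 = 334.648°
dₓₜ = R·arcsin(sin δ₁₃ · sin(θ₁₃ − θ₁₂)) = 6371.2·arcsin(0.12692·sin(-223.565°)) = 558.014 km
|dₓₜ| = 558.014 km

558.0 km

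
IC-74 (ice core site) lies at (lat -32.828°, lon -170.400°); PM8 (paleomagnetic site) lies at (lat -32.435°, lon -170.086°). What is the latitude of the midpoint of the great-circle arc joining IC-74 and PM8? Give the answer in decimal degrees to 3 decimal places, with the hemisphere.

32.632°S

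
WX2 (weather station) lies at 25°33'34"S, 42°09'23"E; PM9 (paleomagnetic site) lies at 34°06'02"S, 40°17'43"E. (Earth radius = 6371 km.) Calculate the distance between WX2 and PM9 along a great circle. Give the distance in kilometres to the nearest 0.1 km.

966.5 km

WX2: φ = -25.55944°, λ = +42.15639°
PM9: φ = -34.10056°, λ = +40.29528°
Δφ = -8.5411°,  Δλ = -1.8611°
a = sin²(Δφ/2) + cos φ₁ cos φ₂ sin²(Δλ/2) = 0.005742
c = 2·arcsin(√a) = 0.151701 rad = 8.6918°
d = R·c = 6371 × 0.151701 = 966.5 km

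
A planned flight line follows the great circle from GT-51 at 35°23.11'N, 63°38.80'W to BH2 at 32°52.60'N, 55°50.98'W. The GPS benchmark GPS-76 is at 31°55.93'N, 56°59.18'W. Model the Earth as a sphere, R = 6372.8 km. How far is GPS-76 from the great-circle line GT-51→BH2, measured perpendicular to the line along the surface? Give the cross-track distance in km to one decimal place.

138.5 km

GT-51: φ = +35.38517°, λ = -63.64667°
BH2: φ = +32.87667°, λ = -55.84967°
GPS-76: φ = +31.93217°, λ = -56.98633°
δ₁₃ = central angle GT-51→GPS-76 = 0.113948 rad  (haversine)
θ₁₃ = bearing GT-51→GPS-76 = 120.036°,  θ₁₂ = bearing GT-51→BH2 = 109.018°
dₓₜ = R·arcsin(sin δ₁₃ · sin(θ₁₃ − θ₁₂)) = 6372.8·arcsin(0.11370·sin(11.018°)) = 138.497 km
|dₓₜ| = 138.497 km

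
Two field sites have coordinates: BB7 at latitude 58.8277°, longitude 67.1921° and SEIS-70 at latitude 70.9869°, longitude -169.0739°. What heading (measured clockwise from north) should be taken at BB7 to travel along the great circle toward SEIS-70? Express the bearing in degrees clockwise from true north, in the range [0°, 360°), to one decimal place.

Δλ = 123.7340°
y = sin Δλ · cos φ₂ = 0.270930
x = cos φ₁ sin φ₂ − sin φ₁ cos φ₂ cos Δλ = 0.644173
θ = atan2(y, x) = 22.8110° → 22.8110° (mod 360°)

22.8°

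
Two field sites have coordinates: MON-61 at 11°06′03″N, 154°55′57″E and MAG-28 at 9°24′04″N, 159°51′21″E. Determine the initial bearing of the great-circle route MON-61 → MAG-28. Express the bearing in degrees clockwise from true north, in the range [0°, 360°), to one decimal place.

108.9°

MON-61: φ = +11.10083°, λ = +154.93250°
MAG-28: φ = +9.40111°, λ = +159.85583°
Δλ = 4.9233°
y = sin Δλ · cos φ₂ = 0.084670
x = cos φ₁ sin φ₂ − sin φ₁ cos φ₂ cos Δλ = -0.028961
θ = atan2(y, x) = 108.8828° → 108.8828° (mod 360°)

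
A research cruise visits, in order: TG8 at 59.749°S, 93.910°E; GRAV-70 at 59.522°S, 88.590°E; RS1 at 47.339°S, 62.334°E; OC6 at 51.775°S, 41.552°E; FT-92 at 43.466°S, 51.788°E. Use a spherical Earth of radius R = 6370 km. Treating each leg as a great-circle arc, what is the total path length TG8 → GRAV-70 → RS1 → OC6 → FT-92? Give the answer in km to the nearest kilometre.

5250 km

TG8→GRAV-70: c = 0.047090 rad, d = 299.97 km
GRAV-70→RS1: c = 0.342207 rad, d = 2179.86 km
RS1→OC6: c = 0.246701 rad, d = 1571.48 km
OC6→FT-92: c = 0.188130 rad, d = 1198.39 km
Total = 299.97 + 2179.86 + 1571.48 + 1198.39 = 5249.70 km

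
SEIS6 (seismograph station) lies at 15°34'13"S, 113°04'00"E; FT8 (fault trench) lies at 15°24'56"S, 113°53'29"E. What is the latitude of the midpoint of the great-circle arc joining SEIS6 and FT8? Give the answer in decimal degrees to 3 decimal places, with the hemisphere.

15.493°S

SEIS6: φ = -15.57028°, λ = +113.06667°
FT8: φ = -15.41556°, λ = +113.89139°
Bx = cos φ₂ cos Δλ = 0.963923,  By = cos φ₂ sin Δλ = 0.013876
φₘ = atan2(sin φ₁ + sin φ₂, √((cos φ₁ + Bx)² + By²)) = -15.49330°
λₘ = λ₁ + atan2(By, cos φ₁ + Bx) = 113.47918°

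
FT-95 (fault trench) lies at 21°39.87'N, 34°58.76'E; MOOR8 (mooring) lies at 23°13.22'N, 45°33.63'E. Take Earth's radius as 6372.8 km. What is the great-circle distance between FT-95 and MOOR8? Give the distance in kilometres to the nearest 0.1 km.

1101.2 km

FT-95: φ = +21.66450°, λ = +34.97933°
MOOR8: φ = +23.22033°, λ = +45.56050°
Δφ = 1.5558°,  Δλ = 10.5812°
a = sin²(Δφ/2) + cos φ₁ cos φ₂ sin²(Δλ/2) = 0.007446
c = 2·arcsin(√a) = 0.172793 rad = 9.9003°
d = R·c = 6372.8 × 0.172793 = 1101.2 km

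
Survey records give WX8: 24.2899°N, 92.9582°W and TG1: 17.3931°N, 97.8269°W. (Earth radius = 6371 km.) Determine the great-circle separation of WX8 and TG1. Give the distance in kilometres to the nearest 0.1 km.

918.5 km

Δφ = -6.8968°,  Δλ = -4.8687°
a = sin²(Δφ/2) + cos φ₁ cos φ₂ sin²(Δλ/2) = 0.005187
c = 2·arcsin(√a) = 0.144169 rad = 8.2603°
d = R·c = 6371 × 0.144169 = 918.5 km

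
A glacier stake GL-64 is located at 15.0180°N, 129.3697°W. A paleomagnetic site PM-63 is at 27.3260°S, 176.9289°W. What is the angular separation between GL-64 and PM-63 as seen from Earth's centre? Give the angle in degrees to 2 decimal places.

Δφ = -42.3440°,  Δλ = -47.5592°
a = sin²(Δφ/2) + cos φ₁ cos φ₂ sin²(Δλ/2) = 0.269952
c = 2·arcsin(√a) = 1.092694 rad = 62.6067°

62.61°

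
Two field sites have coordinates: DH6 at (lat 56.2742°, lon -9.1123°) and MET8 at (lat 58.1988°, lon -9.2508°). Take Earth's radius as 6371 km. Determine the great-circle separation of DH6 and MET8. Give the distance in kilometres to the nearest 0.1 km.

214.2 km

Δφ = 1.9246°,  Δλ = -0.1385°
a = sin²(Δφ/2) + cos φ₁ cos φ₂ sin²(Δλ/2) = 0.000282
c = 2·arcsin(√a) = 0.033616 rad = 1.9261°
d = R·c = 6371 × 0.033616 = 214.2 km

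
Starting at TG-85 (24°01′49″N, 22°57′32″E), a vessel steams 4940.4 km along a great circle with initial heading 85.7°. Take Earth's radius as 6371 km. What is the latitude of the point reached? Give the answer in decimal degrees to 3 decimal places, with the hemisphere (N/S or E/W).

19.800°N

TG-85: φ = +24.03028°, λ = +22.95889°
δ = d/R = 4940.4/6371 = 0.775451 rad
φ₂ = arcsin(sin φ₁ cos δ + cos φ₁ sin δ cos θ)
   = arcsin(0.40722·0.71411 + 0.91333·0.70004·0.07498) = 19.79990°
λ₂ = λ₁ + atan2(sin θ sin δ cos φ₁, cos δ − sin φ₁ sin φ₂) = 70.85495°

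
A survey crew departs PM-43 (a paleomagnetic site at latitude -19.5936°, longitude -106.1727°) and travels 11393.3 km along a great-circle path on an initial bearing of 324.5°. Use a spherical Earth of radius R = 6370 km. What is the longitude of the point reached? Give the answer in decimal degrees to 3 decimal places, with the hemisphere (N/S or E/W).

170.168°E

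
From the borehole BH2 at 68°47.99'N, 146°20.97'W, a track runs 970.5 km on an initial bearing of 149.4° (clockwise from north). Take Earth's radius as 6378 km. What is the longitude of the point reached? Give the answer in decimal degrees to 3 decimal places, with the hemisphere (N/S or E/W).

137.200°W

BH2: φ = +68.79983°, λ = -146.34950°
δ = d/R = 970.5/6378 = 0.152164 rad
φ₂ = arcsin(sin φ₁ cos δ + cos φ₁ sin δ cos θ)
   = arcsin(0.93232·0.98845 + 0.36163·0.15158·-0.86074) = 60.97039°
λ₂ = λ₁ + atan2(sin θ sin δ cos φ₁, cos δ − sin φ₁ sin φ₂) = -137.20035°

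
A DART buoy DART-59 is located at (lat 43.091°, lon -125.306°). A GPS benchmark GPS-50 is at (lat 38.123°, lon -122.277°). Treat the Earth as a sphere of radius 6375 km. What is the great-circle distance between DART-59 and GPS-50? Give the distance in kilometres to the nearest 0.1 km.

609.0 km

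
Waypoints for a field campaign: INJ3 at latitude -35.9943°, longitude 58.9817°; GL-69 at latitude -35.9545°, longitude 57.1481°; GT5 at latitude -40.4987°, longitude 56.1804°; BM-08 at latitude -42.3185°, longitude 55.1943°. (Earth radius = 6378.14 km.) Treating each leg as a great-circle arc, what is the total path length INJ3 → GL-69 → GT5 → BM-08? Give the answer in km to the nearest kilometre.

897 km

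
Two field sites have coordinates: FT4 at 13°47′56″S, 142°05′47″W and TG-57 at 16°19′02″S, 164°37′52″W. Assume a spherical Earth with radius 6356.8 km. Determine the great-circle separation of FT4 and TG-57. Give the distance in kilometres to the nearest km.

2429 km

FT4: φ = -13.79889°, λ = -142.09639°
TG-57: φ = -16.31722°, λ = -164.63111°
Δφ = -2.5183°,  Δλ = -22.5347°
a = sin²(Δφ/2) + cos φ₁ cos φ₂ sin²(Δλ/2) = 0.036064
c = 2·arcsin(√a) = 0.382131 rad = 21.8945°
d = R·c = 6356.8 × 0.382131 = 2429.1 km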